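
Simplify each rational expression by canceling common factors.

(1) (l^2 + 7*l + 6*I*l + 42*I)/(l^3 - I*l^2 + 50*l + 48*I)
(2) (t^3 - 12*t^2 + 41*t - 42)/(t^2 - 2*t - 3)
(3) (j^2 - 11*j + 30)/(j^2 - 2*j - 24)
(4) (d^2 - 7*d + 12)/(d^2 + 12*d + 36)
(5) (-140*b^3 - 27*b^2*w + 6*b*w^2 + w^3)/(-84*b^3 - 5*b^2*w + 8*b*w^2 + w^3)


(1) = (l + 7)/(l^2 - 7*I*l + 8)
(2) = (t^2 - 9*t + 14)/(t + 1)
(3) = (j - 5)/(j + 4)
(4) = (d^2 - 7*d + 12)/(d^2 + 12*d + 36)
(5) = (-5*b + w)/(-3*b + w)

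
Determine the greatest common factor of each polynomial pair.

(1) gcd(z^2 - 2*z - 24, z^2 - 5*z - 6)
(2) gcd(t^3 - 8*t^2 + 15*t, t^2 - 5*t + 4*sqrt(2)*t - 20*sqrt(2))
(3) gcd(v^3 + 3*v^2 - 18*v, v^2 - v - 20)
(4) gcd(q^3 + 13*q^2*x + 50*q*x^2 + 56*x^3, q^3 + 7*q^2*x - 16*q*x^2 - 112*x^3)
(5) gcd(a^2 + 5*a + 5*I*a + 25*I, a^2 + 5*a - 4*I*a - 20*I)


(1) = gcd((z - 6)*(z + 4), (z - 6)*(z + 1)) = z - 6
(2) = gcd(t*(t - 5)*(t - 3), (t - 5)*(t + 4*sqrt(2))) = t - 5
(3) = gcd(v*(v - 3)*(v + 6), (v - 5)*(v + 4)) = 1
(4) = gcd((q + 2*x)*(q + 4*x)*(q + 7*x), (q - 4*x)*(q + 4*x)*(q + 7*x)) = q^2 + 11*q*x + 28*x^2
(5) = a + 5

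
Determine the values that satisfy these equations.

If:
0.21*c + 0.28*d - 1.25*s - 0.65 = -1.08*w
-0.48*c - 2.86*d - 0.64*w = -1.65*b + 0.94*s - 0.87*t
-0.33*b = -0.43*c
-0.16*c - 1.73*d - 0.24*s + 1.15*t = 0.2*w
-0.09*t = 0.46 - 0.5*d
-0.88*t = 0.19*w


Then:
b = -1.02
c = -0.79
d = 1.01
s = -2.43
t = 0.50
w = -2.32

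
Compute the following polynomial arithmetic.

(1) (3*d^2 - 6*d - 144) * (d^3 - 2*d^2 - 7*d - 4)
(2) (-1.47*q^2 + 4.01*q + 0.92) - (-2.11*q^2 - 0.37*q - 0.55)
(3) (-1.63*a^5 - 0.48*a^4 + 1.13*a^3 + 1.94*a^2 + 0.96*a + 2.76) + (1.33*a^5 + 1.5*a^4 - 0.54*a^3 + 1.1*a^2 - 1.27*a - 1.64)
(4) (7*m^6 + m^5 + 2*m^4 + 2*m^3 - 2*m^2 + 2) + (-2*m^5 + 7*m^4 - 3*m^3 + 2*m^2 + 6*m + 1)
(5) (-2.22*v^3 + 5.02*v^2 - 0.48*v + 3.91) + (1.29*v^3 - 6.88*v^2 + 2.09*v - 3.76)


(1) = 3*d^5 - 12*d^4 - 153*d^3 + 318*d^2 + 1032*d + 576
(2) = 0.64*q^2 + 4.38*q + 1.47
(3) = -0.3*a^5 + 1.02*a^4 + 0.59*a^3 + 3.04*a^2 - 0.31*a + 1.12
(4) = 7*m^6 - m^5 + 9*m^4 - m^3 + 6*m + 3
(5) = -0.93*v^3 - 1.86*v^2 + 1.61*v + 0.15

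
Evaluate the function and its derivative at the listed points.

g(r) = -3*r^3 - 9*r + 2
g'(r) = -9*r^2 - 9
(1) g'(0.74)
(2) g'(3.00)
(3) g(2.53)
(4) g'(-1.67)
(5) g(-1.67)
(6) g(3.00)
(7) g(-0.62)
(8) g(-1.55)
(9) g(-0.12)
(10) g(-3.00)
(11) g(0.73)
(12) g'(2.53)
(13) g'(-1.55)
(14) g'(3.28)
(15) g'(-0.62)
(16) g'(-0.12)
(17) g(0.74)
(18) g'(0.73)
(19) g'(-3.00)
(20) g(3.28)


(1) = -13.93
(2) = -90.00
(3) = -69.35
(4) = -34.10
(5) = 31.00
(6) = -106.00
(7) = 8.29
(8) = 27.12
(9) = 3.09
(10) = 110.00
(11) = -5.74
(12) = -66.61
(13) = -30.62
(14) = -105.83
(15) = -12.46
(16) = -9.13
(17) = -5.88
(18) = -13.80
(19) = -90.00
(20) = -133.38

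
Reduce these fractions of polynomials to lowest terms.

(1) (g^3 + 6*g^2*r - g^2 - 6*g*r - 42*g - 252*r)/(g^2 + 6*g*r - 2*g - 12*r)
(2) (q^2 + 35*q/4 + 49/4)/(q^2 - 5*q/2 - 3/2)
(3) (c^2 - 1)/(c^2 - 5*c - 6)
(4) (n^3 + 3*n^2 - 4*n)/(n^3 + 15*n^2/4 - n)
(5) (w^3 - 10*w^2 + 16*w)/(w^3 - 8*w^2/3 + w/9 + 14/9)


(1) = (g^2 - g - 42)/(g - 2)
(2) = (4*q^2 + 35*q + 49)/(4*q^2 - 10*q - 6)
(3) = (c - 1)/(c - 6)
(4) = (4*n - 4)/(4*n - 1)
(5) = (9*w^3 - 90*w^2 + 144*w)/(9*w^3 - 24*w^2 + w + 14)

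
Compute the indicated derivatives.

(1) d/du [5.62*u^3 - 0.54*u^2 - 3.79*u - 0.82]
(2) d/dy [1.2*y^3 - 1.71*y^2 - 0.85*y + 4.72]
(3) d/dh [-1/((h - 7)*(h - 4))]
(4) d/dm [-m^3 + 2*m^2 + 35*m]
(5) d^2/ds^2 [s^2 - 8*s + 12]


(1) = 16.86*u^2 - 1.08*u - 3.79
(2) = 3.6*y^2 - 3.42*y - 0.85
(3) = (2*h - 11)/((h - 7)^2*(h - 4)^2)
(4) = -3*m^2 + 4*m + 35
(5) = 2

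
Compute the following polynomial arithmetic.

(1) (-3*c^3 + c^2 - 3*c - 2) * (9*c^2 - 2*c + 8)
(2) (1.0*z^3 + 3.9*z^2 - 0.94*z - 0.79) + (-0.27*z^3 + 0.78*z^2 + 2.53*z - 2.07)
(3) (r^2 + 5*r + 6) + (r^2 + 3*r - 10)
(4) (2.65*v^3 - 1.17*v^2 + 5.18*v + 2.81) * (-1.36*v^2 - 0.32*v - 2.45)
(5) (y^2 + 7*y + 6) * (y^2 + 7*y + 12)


(1) = -27*c^5 + 15*c^4 - 53*c^3 - 4*c^2 - 20*c - 16
(2) = 0.73*z^3 + 4.68*z^2 + 1.59*z - 2.86
(3) = 2*r^2 + 8*r - 4
(4) = -3.604*v^5 + 0.7432*v^4 - 13.1629*v^3 - 2.6127*v^2 - 13.5902*v - 6.8845
(5) = y^4 + 14*y^3 + 67*y^2 + 126*y + 72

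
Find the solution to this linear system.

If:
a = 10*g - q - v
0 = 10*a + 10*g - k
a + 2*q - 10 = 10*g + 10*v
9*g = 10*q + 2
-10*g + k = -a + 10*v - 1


Then:
a = -5146/5411
g = -1247/5411
k = -63930/5411
q = -4409/10822
v = -10239/10822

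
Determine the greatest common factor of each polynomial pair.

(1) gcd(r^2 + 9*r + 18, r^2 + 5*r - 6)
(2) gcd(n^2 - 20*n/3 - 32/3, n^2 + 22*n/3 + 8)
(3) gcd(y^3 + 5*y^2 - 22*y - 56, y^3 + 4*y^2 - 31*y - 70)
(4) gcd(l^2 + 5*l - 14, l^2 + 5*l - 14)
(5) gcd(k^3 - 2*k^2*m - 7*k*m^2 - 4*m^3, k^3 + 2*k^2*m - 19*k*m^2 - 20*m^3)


(1) = r + 6
(2) = gcd((n - 8)*(n + 4/3), (n + 4/3)*(n + 6)) = n + 4/3
(3) = y^2 + 9*y + 14
(4) = gcd((l - 2)*(l + 7), (l - 2)*(l + 7)) = l^2 + 5*l - 14
(5) = k^2 - 3*k*m - 4*m^2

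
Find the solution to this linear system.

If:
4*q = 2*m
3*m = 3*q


Then:
m = 0
q = 0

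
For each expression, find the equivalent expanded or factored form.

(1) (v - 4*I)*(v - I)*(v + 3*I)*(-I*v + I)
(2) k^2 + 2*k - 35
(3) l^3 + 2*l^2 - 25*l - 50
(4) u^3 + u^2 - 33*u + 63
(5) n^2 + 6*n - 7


(1) = -I*v^4 - 2*v^3 + I*v^3 + 2*v^2 - 11*I*v^2 - 12*v + 11*I*v + 12
(2) = (k - 5)*(k + 7)
(3) = (l - 5)*(l + 2)*(l + 5)
(4) = (u - 3)^2*(u + 7)
(5) = (n - 1)*(n + 7)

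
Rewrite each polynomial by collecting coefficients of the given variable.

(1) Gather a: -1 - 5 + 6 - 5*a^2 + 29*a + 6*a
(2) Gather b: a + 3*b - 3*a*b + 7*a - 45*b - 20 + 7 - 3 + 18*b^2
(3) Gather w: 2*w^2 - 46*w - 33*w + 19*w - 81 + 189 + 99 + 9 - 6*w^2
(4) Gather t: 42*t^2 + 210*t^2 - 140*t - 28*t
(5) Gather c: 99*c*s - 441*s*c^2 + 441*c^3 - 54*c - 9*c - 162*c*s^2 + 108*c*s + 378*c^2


(1) = -5*a^2 + 35*a
(2) = 8*a + 18*b^2 + b*(-3*a - 42) - 16
(3) = -4*w^2 - 60*w + 216
(4) = 252*t^2 - 168*t
(5) = 441*c^3 + c^2*(378 - 441*s) + c*(-162*s^2 + 207*s - 63)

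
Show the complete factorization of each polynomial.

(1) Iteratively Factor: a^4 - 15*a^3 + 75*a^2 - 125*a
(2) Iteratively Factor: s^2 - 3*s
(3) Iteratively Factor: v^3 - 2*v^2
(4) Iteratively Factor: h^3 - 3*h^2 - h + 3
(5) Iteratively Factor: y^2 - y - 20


(1) = (a)*(a^3 - 15*a^2 + 75*a - 125) = a*(a - 5)*(a^2 - 10*a + 25) = a*(a - 5)^2*(a - 5)
(2) = (s - 3)*(s)
(3) = (v)*(v^2 - 2*v) = v^2*(v - 2)
(4) = (h - 3)*(h^2 - 1) = (h - 3)*(h - 1)*(h + 1)
(5) = (y + 4)*(y - 5)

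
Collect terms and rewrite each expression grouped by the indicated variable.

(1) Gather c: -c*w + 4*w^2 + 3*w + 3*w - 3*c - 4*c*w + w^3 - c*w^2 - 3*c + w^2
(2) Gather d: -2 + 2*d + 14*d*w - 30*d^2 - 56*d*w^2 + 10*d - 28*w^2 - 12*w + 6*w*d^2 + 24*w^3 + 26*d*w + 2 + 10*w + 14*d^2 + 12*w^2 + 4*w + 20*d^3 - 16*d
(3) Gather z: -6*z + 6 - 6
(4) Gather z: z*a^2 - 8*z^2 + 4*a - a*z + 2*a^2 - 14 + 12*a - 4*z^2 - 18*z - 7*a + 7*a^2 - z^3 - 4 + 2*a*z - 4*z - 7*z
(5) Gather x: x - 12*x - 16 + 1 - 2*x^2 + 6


(1) = c*(-w^2 - 5*w - 6) + w^3 + 5*w^2 + 6*w
(2) = 20*d^3 + d^2*(6*w - 16) + d*(-56*w^2 + 40*w - 4) + 24*w^3 - 16*w^2 + 2*w
(3) = -6*z
(4) = 9*a^2 + 9*a - z^3 - 12*z^2 + z*(a^2 + a - 29) - 18
(5) = -2*x^2 - 11*x - 9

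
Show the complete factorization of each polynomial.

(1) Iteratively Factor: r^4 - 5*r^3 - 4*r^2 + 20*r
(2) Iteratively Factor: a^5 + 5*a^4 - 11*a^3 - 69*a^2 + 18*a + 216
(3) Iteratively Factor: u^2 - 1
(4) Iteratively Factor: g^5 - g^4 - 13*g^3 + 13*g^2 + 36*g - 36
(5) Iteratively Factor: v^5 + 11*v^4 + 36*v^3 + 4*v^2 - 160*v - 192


(1) = (r - 5)*(r^3 - 4*r) = r*(r - 5)*(r^2 - 4) = r*(r - 5)*(r + 2)*(r - 2)
(2) = (a + 3)*(a^4 + 2*a^3 - 17*a^2 - 18*a + 72) = (a + 3)*(a + 4)*(a^3 - 2*a^2 - 9*a + 18) = (a + 3)^2*(a + 4)*(a^2 - 5*a + 6) = (a - 2)*(a + 3)^2*(a + 4)*(a - 3)
(3) = (u - 1)*(u + 1)
(4) = (g - 2)*(g^4 + g^3 - 11*g^2 - 9*g + 18) = (g - 2)*(g + 2)*(g^3 - g^2 - 9*g + 9) = (g - 2)*(g - 1)*(g + 2)*(g^2 - 9) = (g - 3)*(g - 2)*(g - 1)*(g + 2)*(g + 3)
(5) = (v + 4)*(v^4 + 7*v^3 + 8*v^2 - 28*v - 48) = (v - 2)*(v + 4)*(v^3 + 9*v^2 + 26*v + 24) = (v - 2)*(v + 2)*(v + 4)*(v^2 + 7*v + 12) = (v - 2)*(v + 2)*(v + 3)*(v + 4)*(v + 4)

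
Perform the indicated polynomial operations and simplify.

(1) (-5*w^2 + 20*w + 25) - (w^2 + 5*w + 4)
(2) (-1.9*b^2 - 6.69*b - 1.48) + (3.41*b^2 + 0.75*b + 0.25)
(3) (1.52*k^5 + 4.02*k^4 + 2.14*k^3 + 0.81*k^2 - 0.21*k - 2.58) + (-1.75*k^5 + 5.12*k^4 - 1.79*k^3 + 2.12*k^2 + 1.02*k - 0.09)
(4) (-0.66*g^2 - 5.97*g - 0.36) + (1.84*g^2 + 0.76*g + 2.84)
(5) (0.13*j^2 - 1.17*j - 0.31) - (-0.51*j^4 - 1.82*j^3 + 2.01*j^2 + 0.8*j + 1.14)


(1) = -6*w^2 + 15*w + 21
(2) = 1.51*b^2 - 5.94*b - 1.23
(3) = -0.23*k^5 + 9.14*k^4 + 0.35*k^3 + 2.93*k^2 + 0.81*k - 2.67
(4) = 1.18*g^2 - 5.21*g + 2.48
(5) = 0.51*j^4 + 1.82*j^3 - 1.88*j^2 - 1.97*j - 1.45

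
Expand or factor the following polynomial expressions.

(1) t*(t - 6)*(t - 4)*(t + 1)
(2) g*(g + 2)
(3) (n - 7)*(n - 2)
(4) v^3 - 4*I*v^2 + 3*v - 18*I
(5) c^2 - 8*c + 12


(1) = t^4 - 9*t^3 + 14*t^2 + 24*t
(2) = g^2 + 2*g
(3) = n^2 - 9*n + 14
(4) = (v - 3*I)^2*(v + 2*I)
(5) = (c - 6)*(c - 2)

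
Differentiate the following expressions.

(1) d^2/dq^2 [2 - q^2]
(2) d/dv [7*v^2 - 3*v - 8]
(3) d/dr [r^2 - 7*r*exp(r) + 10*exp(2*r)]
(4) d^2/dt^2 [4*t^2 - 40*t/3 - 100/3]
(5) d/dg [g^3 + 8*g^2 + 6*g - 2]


(1) = -2
(2) = 14*v - 3
(3) = -7*r*exp(r) + 2*r + 20*exp(2*r) - 7*exp(r)
(4) = 8
(5) = 3*g^2 + 16*g + 6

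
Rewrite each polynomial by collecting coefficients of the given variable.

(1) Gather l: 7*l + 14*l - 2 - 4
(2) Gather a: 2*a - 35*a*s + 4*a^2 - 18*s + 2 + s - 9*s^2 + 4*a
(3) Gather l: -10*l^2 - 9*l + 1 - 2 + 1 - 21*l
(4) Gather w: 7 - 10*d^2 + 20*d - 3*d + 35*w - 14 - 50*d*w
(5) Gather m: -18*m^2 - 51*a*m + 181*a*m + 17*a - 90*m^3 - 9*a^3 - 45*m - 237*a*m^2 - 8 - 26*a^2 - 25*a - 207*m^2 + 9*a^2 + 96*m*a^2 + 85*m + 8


(1) = 21*l - 6
(2) = 4*a^2 + a*(6 - 35*s) - 9*s^2 - 17*s + 2
(3) = -10*l^2 - 30*l
(4) = -10*d^2 + 17*d + w*(35 - 50*d) - 7
(5) = -9*a^3 - 17*a^2 - 8*a - 90*m^3 + m^2*(-237*a - 225) + m*(96*a^2 + 130*a + 40)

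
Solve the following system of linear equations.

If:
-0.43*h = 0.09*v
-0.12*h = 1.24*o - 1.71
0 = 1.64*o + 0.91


Then:
h = 19.98
o = -0.55
v = -95.48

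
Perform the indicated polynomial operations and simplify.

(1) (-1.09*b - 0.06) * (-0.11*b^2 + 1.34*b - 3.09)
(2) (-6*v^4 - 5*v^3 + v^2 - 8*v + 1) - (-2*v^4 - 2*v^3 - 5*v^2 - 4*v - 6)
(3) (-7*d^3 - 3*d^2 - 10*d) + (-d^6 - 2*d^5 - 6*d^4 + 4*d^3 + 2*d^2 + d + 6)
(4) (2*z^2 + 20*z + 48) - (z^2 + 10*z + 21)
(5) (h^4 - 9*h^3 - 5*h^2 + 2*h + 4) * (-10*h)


(1) = 0.1199*b^3 - 1.454*b^2 + 3.2877*b + 0.1854
(2) = -4*v^4 - 3*v^3 + 6*v^2 - 4*v + 7
(3) = -d^6 - 2*d^5 - 6*d^4 - 3*d^3 - d^2 - 9*d + 6
(4) = z^2 + 10*z + 27
(5) = -10*h^5 + 90*h^4 + 50*h^3 - 20*h^2 - 40*h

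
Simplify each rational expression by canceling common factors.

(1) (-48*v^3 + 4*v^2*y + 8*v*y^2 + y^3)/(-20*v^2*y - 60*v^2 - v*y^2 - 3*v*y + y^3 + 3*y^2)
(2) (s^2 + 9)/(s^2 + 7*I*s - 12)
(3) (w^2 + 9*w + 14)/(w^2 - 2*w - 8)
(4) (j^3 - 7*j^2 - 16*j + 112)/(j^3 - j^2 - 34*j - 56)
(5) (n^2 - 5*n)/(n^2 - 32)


(1) = (-12*v^2 + 4*v*y + y^2)/(-5*v*y - 15*v + y^2 + 3*y)
(2) = (s - 3*I)/(s + 4*I)
(3) = (w + 7)/(w - 4)
(4) = (j - 4)/(j + 2)
(5) = (n^2 - 5*n)/(n^2 - 32)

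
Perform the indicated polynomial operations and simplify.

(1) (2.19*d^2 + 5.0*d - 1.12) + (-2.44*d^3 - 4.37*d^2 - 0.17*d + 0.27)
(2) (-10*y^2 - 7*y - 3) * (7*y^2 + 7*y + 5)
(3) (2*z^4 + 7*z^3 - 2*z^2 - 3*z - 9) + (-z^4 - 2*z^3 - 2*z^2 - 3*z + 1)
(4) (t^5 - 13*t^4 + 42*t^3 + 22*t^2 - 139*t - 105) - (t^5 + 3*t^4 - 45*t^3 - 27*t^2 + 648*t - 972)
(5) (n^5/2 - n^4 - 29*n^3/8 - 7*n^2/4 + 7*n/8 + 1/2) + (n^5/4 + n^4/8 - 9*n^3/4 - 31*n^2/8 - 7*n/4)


(1) = -2.44*d^3 - 2.18*d^2 + 4.83*d - 0.85
(2) = -70*y^4 - 119*y^3 - 120*y^2 - 56*y - 15
(3) = z^4 + 5*z^3 - 4*z^2 - 6*z - 8
(4) = -16*t^4 + 87*t^3 + 49*t^2 - 787*t + 867
(5) = 3*n^5/4 - 7*n^4/8 - 47*n^3/8 - 45*n^2/8 - 7*n/8 + 1/2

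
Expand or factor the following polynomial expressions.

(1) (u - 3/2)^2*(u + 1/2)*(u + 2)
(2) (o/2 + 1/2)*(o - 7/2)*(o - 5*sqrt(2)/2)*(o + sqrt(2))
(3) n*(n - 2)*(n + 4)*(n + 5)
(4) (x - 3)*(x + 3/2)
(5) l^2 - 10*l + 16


(1) = u^4 - u^3/2 - 17*u^2/4 + 21*u/8 + 9/4
(2) = o^4/2 - 5*o^3/4 - 3*sqrt(2)*o^3/4 - 17*o^2/4 + 15*sqrt(2)*o^2/8 + 21*sqrt(2)*o/8 + 25*o/4 + 35/4
(3) = n^4 + 7*n^3 + 2*n^2 - 40*n
(4) = x^2 - 3*x/2 - 9/2
(5) = (l - 8)*(l - 2)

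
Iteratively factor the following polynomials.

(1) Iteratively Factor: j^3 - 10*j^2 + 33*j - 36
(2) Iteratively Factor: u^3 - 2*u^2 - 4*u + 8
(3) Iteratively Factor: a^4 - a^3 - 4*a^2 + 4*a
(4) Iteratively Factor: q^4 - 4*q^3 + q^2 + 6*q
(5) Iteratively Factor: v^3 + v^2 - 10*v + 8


(1) = (j - 4)*(j^2 - 6*j + 9) = (j - 4)*(j - 3)*(j - 3)
(2) = (u - 2)*(u^2 - 4) = (u - 2)*(u + 2)*(u - 2)
(3) = (a - 2)*(a^3 + a^2 - 2*a) = (a - 2)*(a + 2)*(a^2 - a) = (a - 2)*(a - 1)*(a + 2)*(a)
(4) = (q - 2)*(q^3 - 2*q^2 - 3*q) = q*(q - 2)*(q^2 - 2*q - 3) = q*(q - 3)*(q - 2)*(q + 1)
(5) = (v - 2)*(v^2 + 3*v - 4) = (v - 2)*(v + 4)*(v - 1)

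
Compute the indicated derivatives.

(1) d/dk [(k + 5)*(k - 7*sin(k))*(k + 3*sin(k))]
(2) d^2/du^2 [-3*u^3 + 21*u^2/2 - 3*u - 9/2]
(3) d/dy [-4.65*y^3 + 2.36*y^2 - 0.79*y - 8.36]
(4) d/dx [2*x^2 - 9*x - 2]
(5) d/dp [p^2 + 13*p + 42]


(1) = (k + 5)*(k - 7*sin(k))*(3*cos(k) + 1) - (k + 5)*(k + 3*sin(k))*(7*cos(k) - 1) + (k - 7*sin(k))*(k + 3*sin(k))
(2) = 21 - 18*u
(3) = -13.95*y^2 + 4.72*y - 0.79
(4) = 4*x - 9
(5) = 2*p + 13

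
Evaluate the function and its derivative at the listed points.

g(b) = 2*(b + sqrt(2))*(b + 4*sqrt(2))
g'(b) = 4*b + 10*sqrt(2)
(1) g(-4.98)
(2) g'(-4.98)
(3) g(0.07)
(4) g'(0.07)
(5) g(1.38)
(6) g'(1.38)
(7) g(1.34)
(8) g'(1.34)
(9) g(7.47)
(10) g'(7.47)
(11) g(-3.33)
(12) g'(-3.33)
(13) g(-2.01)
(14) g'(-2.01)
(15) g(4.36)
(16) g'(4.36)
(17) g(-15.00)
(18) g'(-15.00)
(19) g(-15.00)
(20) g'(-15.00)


(1) = -4.83
(2) = -5.78
(3) = 17.00
(4) = 14.42
(5) = 39.32
(6) = 19.66
(7) = 38.54
(8) = 19.50
(9) = 233.24
(10) = 44.02
(11) = -8.92
(12) = 0.82
(13) = -4.35
(14) = 6.10
(15) = 115.68
(16) = 31.58
(17) = 253.87
(18) = -45.86
(19) = 253.87
(20) = -45.86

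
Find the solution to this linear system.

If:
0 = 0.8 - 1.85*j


Then:
j = 0.43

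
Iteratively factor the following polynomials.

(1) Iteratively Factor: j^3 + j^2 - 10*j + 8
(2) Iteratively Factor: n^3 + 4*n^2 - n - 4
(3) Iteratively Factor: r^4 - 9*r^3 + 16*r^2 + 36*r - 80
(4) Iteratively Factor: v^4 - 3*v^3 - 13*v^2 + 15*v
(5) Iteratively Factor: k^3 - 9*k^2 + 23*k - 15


(1) = (j - 2)*(j^2 + 3*j - 4) = (j - 2)*(j - 1)*(j + 4)
(2) = (n - 1)*(n^2 + 5*n + 4) = (n - 1)*(n + 4)*(n + 1)
(3) = (r + 2)*(r^3 - 11*r^2 + 38*r - 40) = (r - 4)*(r + 2)*(r^2 - 7*r + 10) = (r - 4)*(r - 2)*(r + 2)*(r - 5)
(4) = (v - 1)*(v^3 - 2*v^2 - 15*v) = (v - 1)*(v + 3)*(v^2 - 5*v) = v*(v - 1)*(v + 3)*(v - 5)
(5) = (k - 5)*(k^2 - 4*k + 3) = (k - 5)*(k - 1)*(k - 3)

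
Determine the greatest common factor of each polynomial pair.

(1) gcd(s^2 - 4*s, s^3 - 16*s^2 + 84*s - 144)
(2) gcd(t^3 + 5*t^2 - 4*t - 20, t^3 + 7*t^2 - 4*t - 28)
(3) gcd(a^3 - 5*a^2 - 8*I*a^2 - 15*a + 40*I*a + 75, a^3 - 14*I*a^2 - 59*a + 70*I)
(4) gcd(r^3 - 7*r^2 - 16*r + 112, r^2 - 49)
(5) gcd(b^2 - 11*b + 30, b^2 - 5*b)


(1) = gcd(s*(s - 4), (s - 6)^2*(s - 4)) = s - 4
(2) = gcd((t - 2)*(t + 2)*(t + 5), (t - 2)*(t + 2)*(t + 7)) = t^2 - 4
(3) = gcd((a - 5)*(a - 5*I)*(a - 3*I), (a - 7*I)*(a - 5*I)*(a - 2*I)) = a - 5*I
(4) = r - 7
(5) = gcd((b - 6)*(b - 5), b*(b - 5)) = b - 5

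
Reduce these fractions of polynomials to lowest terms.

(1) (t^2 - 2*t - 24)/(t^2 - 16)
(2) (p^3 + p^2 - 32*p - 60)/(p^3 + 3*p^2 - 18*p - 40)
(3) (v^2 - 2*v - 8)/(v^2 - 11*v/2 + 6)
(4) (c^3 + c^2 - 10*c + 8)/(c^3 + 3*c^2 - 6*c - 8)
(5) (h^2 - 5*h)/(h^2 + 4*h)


(1) = (t - 6)/(t - 4)
(2) = (p - 6)/(p - 4)
(3) = (2*v + 4)/(2*v - 3)
(4) = (c - 1)/(c + 1)
(5) = (h - 5)/(h + 4)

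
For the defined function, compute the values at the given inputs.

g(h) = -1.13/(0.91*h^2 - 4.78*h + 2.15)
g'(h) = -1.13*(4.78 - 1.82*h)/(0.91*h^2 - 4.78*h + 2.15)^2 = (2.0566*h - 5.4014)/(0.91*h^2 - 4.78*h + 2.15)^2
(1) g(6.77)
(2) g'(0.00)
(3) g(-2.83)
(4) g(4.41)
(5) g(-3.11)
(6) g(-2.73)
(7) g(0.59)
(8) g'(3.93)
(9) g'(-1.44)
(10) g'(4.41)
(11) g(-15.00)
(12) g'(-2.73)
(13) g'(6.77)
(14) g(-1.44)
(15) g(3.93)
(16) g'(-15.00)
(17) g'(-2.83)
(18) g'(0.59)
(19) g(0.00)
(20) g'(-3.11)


(1) = -0.10
(2) = -1.17
(3) = -0.05
(4) = 0.92
(5) = -0.04
(6) = -0.05
(7) = 3.20
(8) = 0.40
(9) = -0.07
(10) = 2.42
(11) = -0.00
(12) = -0.02
(13) = 0.06
(14) = -0.10
(15) = 0.44
(16) = -0.00
(17) = -0.02
(18) = -33.53
(19) = -0.53
(20) = -0.02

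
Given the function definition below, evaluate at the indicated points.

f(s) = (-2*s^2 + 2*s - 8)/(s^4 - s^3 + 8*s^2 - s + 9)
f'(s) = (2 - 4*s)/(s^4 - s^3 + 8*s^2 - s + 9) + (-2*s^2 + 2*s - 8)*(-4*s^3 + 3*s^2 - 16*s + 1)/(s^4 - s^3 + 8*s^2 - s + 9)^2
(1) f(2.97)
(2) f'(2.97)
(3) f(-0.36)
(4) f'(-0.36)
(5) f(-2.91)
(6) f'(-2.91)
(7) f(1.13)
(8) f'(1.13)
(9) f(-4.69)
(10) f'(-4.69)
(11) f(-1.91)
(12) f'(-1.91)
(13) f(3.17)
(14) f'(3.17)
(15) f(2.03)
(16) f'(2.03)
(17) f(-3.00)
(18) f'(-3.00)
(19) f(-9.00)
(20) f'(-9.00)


(1) = -0.15
(2) = 0.07
(3) = -0.86
(4) = -0.27
(5) = -0.17
(6) = -0.09
(7) = -0.45
(8) = 0.33
(9) = -0.08
(10) = -0.03
(11) = -0.32
(12) = -0.21
(13) = -0.14
(14) = 0.06
(15) = -0.25
(16) = 0.15
(17) = -0.17
(18) = -0.09
(19) = -0.02
(20) = -0.01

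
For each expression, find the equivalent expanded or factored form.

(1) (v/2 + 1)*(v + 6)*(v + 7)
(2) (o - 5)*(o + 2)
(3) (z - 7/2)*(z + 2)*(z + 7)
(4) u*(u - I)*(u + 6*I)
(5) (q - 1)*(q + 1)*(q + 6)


(1) = v^3/2 + 15*v^2/2 + 34*v + 42
(2) = o^2 - 3*o - 10
(3) = z^3 + 11*z^2/2 - 35*z/2 - 49
(4) = u^3 + 5*I*u^2 + 6*u
(5) = q^3 + 6*q^2 - q - 6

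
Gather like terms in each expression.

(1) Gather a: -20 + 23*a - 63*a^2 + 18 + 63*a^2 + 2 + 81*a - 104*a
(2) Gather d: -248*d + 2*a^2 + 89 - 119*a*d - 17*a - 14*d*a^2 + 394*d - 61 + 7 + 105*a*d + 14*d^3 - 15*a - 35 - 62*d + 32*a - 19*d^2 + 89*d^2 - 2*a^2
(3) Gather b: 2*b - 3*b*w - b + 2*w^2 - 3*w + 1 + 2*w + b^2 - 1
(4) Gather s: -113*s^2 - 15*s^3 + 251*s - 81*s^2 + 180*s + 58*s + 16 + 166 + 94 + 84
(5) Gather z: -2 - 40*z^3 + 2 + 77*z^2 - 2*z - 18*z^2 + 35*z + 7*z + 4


(1) = 0
(2) = 14*d^3 + 70*d^2 + d*(-14*a^2 - 14*a + 84)
(3) = b^2 + b*(1 - 3*w) + 2*w^2 - w
(4) = -15*s^3 - 194*s^2 + 489*s + 360
(5) = -40*z^3 + 59*z^2 + 40*z + 4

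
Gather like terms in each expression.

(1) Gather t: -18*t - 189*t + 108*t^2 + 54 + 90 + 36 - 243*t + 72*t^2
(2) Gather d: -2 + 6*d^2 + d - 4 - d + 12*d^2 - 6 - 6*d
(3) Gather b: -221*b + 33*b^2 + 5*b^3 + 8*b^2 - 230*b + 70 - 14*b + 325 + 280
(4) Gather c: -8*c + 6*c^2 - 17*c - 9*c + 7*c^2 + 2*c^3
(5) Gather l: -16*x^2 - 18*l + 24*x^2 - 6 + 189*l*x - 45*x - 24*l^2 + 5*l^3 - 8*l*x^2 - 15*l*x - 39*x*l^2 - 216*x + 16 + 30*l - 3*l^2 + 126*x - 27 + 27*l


(1) = 180*t^2 - 450*t + 180
(2) = 18*d^2 - 6*d - 12
(3) = 5*b^3 + 41*b^2 - 465*b + 675
(4) = 2*c^3 + 13*c^2 - 34*c
(5) = 5*l^3 + l^2*(-39*x - 27) + l*(-8*x^2 + 174*x + 39) + 8*x^2 - 135*x - 17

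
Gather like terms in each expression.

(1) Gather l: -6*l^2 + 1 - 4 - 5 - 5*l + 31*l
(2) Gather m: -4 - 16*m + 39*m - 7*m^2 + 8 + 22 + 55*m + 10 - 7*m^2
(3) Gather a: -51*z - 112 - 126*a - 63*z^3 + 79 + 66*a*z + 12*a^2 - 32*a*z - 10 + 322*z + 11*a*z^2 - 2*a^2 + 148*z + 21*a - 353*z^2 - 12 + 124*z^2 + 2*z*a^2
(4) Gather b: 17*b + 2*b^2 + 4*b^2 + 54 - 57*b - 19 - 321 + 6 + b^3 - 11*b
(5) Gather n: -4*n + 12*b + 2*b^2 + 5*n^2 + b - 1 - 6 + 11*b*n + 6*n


(1) = -6*l^2 + 26*l - 8
(2) = -14*m^2 + 78*m + 36
(3) = a^2*(2*z + 10) + a*(11*z^2 + 34*z - 105) - 63*z^3 - 229*z^2 + 419*z - 55
(4) = b^3 + 6*b^2 - 51*b - 280
(5) = 2*b^2 + 13*b + 5*n^2 + n*(11*b + 2) - 7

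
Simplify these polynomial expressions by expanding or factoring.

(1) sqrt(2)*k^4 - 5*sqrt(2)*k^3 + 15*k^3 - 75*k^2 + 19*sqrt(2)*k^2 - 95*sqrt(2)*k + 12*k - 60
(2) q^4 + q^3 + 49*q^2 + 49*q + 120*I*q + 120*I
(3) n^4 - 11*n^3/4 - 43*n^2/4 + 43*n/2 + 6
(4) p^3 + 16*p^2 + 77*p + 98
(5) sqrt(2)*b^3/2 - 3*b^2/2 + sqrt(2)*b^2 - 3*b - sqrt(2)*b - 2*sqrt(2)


(1) = (k - 5)*(k + sqrt(2))*(k + 6*sqrt(2))*(sqrt(2)*k + 1)
(2) = (q + 1)*(q - 8*I)*(q + 3*I)*(q + 5*I)
(3) = (n - 4)*(n - 2)*(n + 1/4)*(n + 3)
(4) = (p + 2)*(p + 7)^2
(5) = (b + 2)*(b - 2*sqrt(2))*(sqrt(2)*b/2 + 1/2)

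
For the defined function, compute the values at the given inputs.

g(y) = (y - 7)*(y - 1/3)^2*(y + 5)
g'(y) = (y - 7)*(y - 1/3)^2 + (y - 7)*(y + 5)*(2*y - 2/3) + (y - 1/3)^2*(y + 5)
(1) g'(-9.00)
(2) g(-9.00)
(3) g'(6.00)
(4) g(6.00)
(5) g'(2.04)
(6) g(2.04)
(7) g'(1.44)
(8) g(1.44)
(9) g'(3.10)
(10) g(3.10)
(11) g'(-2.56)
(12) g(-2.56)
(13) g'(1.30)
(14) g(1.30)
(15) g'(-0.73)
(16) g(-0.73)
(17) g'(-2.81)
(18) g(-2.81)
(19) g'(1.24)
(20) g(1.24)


(1) = -2936.89
(2) = 5575.11
(3) = 196.44
(4) = -353.22
(5) = -113.13
(6) = -101.71
(7) = -78.17
(8) = -43.85
(9) = -142.65
(10) = -241.80
(11) = 75.38
(12) = -195.27
(13) = -68.87
(14) = -33.56
(15) = 66.28
(16) = -37.32
(17) = 59.77
(18) = -212.27
(19) = -64.78
(20) = -29.55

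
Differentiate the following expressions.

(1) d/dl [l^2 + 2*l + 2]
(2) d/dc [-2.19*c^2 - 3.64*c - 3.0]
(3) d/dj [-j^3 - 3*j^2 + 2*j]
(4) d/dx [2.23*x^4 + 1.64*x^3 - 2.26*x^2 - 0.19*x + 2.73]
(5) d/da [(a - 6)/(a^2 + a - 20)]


(1) = 2*l + 2
(2) = -4.38*c - 3.64
(3) = -3*j^2 - 6*j + 2
(4) = 8.92*x^3 + 4.92*x^2 - 4.52*x - 0.19
(5) = (a^2 + a - (a - 6)*(2*a + 1) - 20)/(a^2 + a - 20)^2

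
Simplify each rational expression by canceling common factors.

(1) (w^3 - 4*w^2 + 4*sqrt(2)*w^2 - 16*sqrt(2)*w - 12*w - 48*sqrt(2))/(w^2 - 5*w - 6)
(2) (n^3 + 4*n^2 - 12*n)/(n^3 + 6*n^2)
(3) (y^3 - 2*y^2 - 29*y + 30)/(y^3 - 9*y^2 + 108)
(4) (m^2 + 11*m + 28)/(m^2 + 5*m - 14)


(1) = (w^2 + w*(2 + 4*sqrt(2)) + 8*sqrt(2))/(w + 1)
(2) = (n - 2)/n
(3) = (y^2 + 4*y - 5)/(y^2 - 3*y - 18)
(4) = (m + 4)/(m - 2)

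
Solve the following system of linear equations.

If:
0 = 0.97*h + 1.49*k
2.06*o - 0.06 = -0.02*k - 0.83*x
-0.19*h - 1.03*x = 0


Then:
h = -5.42105263157895*x
k = 3.52914164606146*x
o = 0.029126213592233 - 0.437176132486034*x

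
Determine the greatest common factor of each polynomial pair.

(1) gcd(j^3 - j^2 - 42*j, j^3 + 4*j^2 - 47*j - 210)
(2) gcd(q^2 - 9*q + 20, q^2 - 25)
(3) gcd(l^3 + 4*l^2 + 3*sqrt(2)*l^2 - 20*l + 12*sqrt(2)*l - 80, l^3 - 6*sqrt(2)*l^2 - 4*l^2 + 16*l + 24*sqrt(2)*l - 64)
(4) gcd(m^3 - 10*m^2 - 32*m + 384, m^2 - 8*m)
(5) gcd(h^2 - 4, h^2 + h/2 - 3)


(1) = gcd(j*(j - 7)*(j + 6), (j - 7)*(j + 5)*(j + 6)) = j^2 - j - 42
(2) = q - 5
(3) = l - 2*sqrt(2)
(4) = gcd((m - 8)^2*(m + 6), m*(m - 8)) = m - 8
(5) = h + 2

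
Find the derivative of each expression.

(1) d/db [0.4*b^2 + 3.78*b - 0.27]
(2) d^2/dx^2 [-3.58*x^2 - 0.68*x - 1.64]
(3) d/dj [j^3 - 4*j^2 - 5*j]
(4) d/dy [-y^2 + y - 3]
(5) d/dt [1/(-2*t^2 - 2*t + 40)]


(1) = 0.8*b + 3.78
(2) = -7.16000000000000
(3) = 3*j^2 - 8*j - 5
(4) = 1 - 2*y
(5) = (t + 1/2)/(t^2 + t - 20)^2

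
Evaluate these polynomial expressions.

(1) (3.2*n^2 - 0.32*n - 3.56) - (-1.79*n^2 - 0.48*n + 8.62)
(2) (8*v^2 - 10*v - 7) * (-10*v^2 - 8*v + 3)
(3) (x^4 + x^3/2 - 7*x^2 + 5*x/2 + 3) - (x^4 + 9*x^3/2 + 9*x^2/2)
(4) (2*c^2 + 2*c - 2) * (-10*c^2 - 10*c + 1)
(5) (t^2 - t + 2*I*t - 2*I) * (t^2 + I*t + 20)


(1) = 4.99*n^2 + 0.16*n - 12.18
(2) = -80*v^4 + 36*v^3 + 174*v^2 + 26*v - 21
(3) = -4*x^3 - 23*x^2/2 + 5*x/2 + 3
(4) = -20*c^4 - 40*c^3 + 2*c^2 + 22*c - 2
(5) = t^4 - t^3 + 3*I*t^3 + 18*t^2 - 3*I*t^2 - 18*t + 40*I*t - 40*I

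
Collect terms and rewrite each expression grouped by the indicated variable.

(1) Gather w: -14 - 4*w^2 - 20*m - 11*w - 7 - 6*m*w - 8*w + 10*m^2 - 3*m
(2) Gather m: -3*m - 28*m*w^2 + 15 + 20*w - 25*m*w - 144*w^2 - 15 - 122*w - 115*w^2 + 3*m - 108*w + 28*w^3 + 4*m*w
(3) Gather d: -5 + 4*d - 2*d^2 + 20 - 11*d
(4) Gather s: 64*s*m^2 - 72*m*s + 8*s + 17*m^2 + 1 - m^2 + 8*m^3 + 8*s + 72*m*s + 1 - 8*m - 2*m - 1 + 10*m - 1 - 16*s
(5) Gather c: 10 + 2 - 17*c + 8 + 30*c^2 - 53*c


(1) = 10*m^2 - 23*m - 4*w^2 + w*(-6*m - 19) - 21
(2) = m*(-28*w^2 - 21*w) + 28*w^3 - 259*w^2 - 210*w
(3) = -2*d^2 - 7*d + 15
(4) = 8*m^3 + 64*m^2*s + 16*m^2
(5) = 30*c^2 - 70*c + 20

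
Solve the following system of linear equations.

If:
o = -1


Then:
o = -1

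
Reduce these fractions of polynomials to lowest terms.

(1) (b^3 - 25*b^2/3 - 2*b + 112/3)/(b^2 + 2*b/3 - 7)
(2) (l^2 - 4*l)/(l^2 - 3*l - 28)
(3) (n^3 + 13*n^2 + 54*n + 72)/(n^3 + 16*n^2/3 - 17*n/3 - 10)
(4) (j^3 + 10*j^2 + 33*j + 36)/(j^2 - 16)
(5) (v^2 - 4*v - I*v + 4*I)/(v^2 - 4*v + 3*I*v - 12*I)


(1) = (b^2 - 6*b - 16)/(b + 3)
(2) = (l^2 - 4*l)/(l^2 - 3*l - 28)
(3) = (3*n^2 + 21*n + 36)/(3*n^2 - 2*n - 5)
(4) = (j^2 + 6*j + 9)/(j - 4)
(5) = (v - I)/(v + 3*I)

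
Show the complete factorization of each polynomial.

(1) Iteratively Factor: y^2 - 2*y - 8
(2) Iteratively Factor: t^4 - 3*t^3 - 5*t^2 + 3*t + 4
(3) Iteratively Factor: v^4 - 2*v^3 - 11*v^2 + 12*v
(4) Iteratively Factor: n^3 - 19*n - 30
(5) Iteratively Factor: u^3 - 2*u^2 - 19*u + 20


(1) = (y - 4)*(y + 2)
(2) = (t - 4)*(t^3 + t^2 - t - 1) = (t - 4)*(t - 1)*(t^2 + 2*t + 1) = (t - 4)*(t - 1)*(t + 1)*(t + 1)
(3) = (v - 4)*(v^3 + 2*v^2 - 3*v) = (v - 4)*(v + 3)*(v^2 - v) = v*(v - 4)*(v + 3)*(v - 1)
(4) = (n + 3)*(n^2 - 3*n - 10) = (n - 5)*(n + 3)*(n + 2)
(5) = (u - 5)*(u^2 + 3*u - 4) = (u - 5)*(u - 1)*(u + 4)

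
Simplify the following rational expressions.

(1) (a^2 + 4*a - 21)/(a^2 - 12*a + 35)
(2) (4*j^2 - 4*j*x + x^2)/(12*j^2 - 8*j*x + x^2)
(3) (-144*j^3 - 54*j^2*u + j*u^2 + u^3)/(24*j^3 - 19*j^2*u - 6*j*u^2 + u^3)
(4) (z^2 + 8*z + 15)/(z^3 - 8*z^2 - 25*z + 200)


(1) = (a^2 + 4*a - 21)/(a^2 - 12*a + 35)
(2) = (-2*j + x)/(-6*j + x)
(3) = (6*j + u)/(-j + u)
(4) = (z + 3)/(z^2 - 13*z + 40)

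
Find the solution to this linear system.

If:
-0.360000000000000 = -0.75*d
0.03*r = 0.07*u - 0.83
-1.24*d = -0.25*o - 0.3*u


Then:
d = 0.48
o = 2.3808 - 1.2*u
r = 2.33333333333333*u - 27.6666666666667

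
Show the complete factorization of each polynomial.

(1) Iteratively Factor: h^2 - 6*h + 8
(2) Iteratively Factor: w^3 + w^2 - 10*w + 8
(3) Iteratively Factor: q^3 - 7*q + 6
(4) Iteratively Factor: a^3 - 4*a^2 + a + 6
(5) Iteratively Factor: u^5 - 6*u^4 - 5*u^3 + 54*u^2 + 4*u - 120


(1) = (h - 4)*(h - 2)
(2) = (w + 4)*(w^2 - 3*w + 2) = (w - 1)*(w + 4)*(w - 2)
(3) = (q - 2)*(q^2 + 2*q - 3) = (q - 2)*(q + 3)*(q - 1)
(4) = (a - 3)*(a^2 - a - 2) = (a - 3)*(a - 2)*(a + 1)
(5) = (u - 2)*(u^4 - 4*u^3 - 13*u^2 + 28*u + 60) = (u - 2)*(u + 2)*(u^3 - 6*u^2 - u + 30) = (u - 2)*(u + 2)^2*(u^2 - 8*u + 15) = (u - 3)*(u - 2)*(u + 2)^2*(u - 5)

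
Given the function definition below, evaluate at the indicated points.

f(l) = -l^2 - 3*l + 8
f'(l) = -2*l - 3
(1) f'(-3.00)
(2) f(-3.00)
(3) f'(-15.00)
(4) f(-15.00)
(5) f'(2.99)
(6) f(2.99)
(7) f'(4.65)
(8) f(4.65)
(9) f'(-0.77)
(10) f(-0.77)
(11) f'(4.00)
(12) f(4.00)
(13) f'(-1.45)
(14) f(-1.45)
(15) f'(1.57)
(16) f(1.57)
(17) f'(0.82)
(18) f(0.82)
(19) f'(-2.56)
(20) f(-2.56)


(1) = 3.00
(2) = 8.00
(3) = 27.00
(4) = -172.00
(5) = -8.98
(6) = -9.91
(7) = -12.30
(8) = -27.57
(9) = -1.46
(10) = 9.72
(11) = -11.00
(12) = -20.00
(13) = -0.10
(14) = 10.25
(15) = -6.14
(16) = 0.83
(17) = -4.64
(18) = 4.87
(19) = 2.12
(20) = 9.13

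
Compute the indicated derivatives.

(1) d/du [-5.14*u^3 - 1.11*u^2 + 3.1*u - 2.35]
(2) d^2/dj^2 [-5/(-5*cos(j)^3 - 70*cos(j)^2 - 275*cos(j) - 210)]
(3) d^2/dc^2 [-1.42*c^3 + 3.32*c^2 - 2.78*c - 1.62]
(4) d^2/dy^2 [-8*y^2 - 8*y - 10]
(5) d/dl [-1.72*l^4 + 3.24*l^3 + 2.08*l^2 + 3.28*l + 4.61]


(1) = -15.42*u^2 - 2.22*u + 3.1
(2) = ((223*cos(j) + 112*cos(2*j) + 9*cos(3*j))*(cos(j)^3 + 14*cos(j)^2 + 55*cos(j) + 42)/4 + 2*(3*cos(j)^2 + 28*cos(j) + 55)^2*sin(j)^2)/(cos(j)^3 + 14*cos(j)^2 + 55*cos(j) + 42)^3
(3) = 6.64 - 8.52*c
(4) = -16
(5) = -6.88*l^3 + 9.72*l^2 + 4.16*l + 3.28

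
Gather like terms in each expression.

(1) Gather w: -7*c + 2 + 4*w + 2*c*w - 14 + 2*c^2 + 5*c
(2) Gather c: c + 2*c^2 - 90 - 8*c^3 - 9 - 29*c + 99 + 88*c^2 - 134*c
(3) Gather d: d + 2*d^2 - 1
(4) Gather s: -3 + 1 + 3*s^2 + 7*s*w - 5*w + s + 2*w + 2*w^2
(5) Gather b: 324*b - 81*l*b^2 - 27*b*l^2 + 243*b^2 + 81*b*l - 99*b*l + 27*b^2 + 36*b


(1) = 2*c^2 - 2*c + w*(2*c + 4) - 12
(2) = -8*c^3 + 90*c^2 - 162*c
(3) = 2*d^2 + d - 1
(4) = 3*s^2 + s*(7*w + 1) + 2*w^2 - 3*w - 2
(5) = b^2*(270 - 81*l) + b*(-27*l^2 - 18*l + 360)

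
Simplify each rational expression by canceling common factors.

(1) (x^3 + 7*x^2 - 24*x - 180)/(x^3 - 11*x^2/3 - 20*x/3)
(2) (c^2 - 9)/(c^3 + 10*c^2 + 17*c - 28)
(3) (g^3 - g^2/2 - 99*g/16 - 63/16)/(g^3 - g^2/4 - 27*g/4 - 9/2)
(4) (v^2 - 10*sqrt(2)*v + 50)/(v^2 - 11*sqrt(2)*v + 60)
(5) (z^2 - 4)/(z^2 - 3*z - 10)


(1) = (3*x^2 + 36*x + 108)/(3*x^2 + 4*x)
(2) = (c^2 - 9)/(c^3 + 10*c^2 + 17*c - 28)
(3) = (4*g + 7)/(4*g + 8)
(4) = (v - 5*sqrt(2))/(v - 6*sqrt(2))
(5) = (z - 2)/(z - 5)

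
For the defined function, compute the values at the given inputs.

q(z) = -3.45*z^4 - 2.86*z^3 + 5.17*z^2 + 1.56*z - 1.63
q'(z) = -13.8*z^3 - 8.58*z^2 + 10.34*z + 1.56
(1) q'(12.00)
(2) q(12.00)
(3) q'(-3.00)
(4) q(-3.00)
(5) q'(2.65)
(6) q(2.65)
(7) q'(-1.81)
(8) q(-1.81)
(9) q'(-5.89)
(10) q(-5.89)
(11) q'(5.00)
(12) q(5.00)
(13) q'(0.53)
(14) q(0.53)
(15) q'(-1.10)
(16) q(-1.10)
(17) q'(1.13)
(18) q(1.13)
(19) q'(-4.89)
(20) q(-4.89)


(1) = -24956.28
(2) = -75719.71
(3) = 265.92
(4) = -162.01
(5) = -288.10
(6) = -184.55
(7) = 36.57
(8) = -7.59
(9) = 2462.84
(10) = -3399.28
(11) = -1886.24
(12) = -2378.33
(13) = 2.58
(14) = -0.05
(15) = -1.83
(16) = 1.67
(17) = -17.62
(18) = -3.02
(19) = 1359.47
(20) = -1523.88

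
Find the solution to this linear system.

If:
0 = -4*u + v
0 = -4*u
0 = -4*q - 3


Then:
q = -3/4
u = 0
v = 0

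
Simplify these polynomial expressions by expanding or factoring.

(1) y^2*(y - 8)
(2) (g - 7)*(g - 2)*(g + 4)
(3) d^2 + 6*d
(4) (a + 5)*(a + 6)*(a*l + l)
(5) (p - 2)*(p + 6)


(1) = y^3 - 8*y^2
(2) = g^3 - 5*g^2 - 22*g + 56
(3) = d*(d + 6)
(4) = a^3*l + 12*a^2*l + 41*a*l + 30*l
(5) = p^2 + 4*p - 12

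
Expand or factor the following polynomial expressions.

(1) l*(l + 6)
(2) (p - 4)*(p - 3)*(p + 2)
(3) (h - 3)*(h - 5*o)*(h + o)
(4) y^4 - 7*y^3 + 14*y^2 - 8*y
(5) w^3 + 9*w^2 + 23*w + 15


(1) = l^2 + 6*l
(2) = p^3 - 5*p^2 - 2*p + 24
(3) = h^3 - 4*h^2*o - 3*h^2 - 5*h*o^2 + 12*h*o + 15*o^2
(4) = y*(y - 4)*(y - 2)*(y - 1)
(5) = (w + 1)*(w + 3)*(w + 5)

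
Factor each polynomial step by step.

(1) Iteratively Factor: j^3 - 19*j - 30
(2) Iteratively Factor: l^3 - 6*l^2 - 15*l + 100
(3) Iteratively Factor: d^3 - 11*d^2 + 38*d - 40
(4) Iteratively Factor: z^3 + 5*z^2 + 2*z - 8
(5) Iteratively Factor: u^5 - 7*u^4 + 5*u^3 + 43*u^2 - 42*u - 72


(1) = (j + 2)*(j^2 - 2*j - 15) = (j + 2)*(j + 3)*(j - 5)
(2) = (l + 4)*(l^2 - 10*l + 25) = (l - 5)*(l + 4)*(l - 5)
(3) = (d - 4)*(d^2 - 7*d + 10) = (d - 4)*(d - 2)*(d - 5)
(4) = (z + 4)*(z^2 + z - 2) = (z - 1)*(z + 4)*(z + 2)
(5) = (u - 4)*(u^4 - 3*u^3 - 7*u^2 + 15*u + 18) = (u - 4)*(u + 2)*(u^3 - 5*u^2 + 3*u + 9) = (u - 4)*(u - 3)*(u + 2)*(u^2 - 2*u - 3) = (u - 4)*(u - 3)*(u + 1)*(u + 2)*(u - 3)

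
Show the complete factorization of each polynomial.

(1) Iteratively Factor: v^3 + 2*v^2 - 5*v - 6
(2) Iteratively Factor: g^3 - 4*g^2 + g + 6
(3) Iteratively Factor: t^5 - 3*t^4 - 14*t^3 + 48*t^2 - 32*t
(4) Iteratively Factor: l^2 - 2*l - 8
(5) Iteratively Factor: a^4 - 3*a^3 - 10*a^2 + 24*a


(1) = (v - 2)*(v^2 + 4*v + 3) = (v - 2)*(v + 3)*(v + 1)
(2) = (g - 2)*(g^2 - 2*g - 3) = (g - 2)*(g + 1)*(g - 3)
(3) = (t - 1)*(t^4 - 2*t^3 - 16*t^2 + 32*t) = (t - 1)*(t + 4)*(t^3 - 6*t^2 + 8*t) = (t - 2)*(t - 1)*(t + 4)*(t^2 - 4*t) = t*(t - 2)*(t - 1)*(t + 4)*(t - 4)
(4) = (l + 2)*(l - 4)
(5) = (a + 3)*(a^3 - 6*a^2 + 8*a) = a*(a + 3)*(a^2 - 6*a + 8) = a*(a - 4)*(a + 3)*(a - 2)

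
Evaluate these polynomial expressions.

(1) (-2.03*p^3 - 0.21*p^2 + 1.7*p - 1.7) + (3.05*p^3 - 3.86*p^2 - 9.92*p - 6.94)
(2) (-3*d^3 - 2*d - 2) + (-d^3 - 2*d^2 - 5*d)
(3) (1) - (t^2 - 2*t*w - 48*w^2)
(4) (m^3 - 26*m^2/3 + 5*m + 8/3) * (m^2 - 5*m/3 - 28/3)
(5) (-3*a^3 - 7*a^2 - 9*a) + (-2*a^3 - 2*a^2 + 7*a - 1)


(1) = 1.02*p^3 - 4.07*p^2 - 8.22*p - 8.64
(2) = -4*d^3 - 2*d^2 - 7*d - 2
(3) = -t^2 + 2*t*w + 48*w^2 + 1
(4) = m^5 - 31*m^4/3 + 91*m^3/9 + 677*m^2/9 - 460*m/9 - 224/9
(5) = -5*a^3 - 9*a^2 - 2*a - 1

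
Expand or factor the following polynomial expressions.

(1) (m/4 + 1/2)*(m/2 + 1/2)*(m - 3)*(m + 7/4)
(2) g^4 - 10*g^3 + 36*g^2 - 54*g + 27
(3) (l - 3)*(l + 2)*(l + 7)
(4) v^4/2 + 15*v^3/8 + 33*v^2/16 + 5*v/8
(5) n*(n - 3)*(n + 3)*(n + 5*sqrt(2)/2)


(1) = m^4/8 + 7*m^3/32 - 7*m^2/8 - 73*m/32 - 21/16
(2) = (g - 3)^3*(g - 1)
(3) = l^3 + 6*l^2 - 13*l - 42
(4) = v*(v/2 + 1)*(v + 1/2)*(v + 5/4)
(5) = n^4 + 5*sqrt(2)*n^3/2 - 9*n^2 - 45*sqrt(2)*n/2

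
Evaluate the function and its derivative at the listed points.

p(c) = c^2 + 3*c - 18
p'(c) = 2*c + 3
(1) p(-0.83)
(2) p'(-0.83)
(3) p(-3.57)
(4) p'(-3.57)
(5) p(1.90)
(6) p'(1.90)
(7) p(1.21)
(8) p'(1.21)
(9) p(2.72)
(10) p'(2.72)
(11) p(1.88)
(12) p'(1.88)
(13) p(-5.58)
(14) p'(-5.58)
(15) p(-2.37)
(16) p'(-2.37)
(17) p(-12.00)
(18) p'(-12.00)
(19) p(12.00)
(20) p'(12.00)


(1) = -19.80
(2) = 1.34
(3) = -15.97
(4) = -4.14
(5) = -8.69
(6) = 6.80
(7) = -12.91
(8) = 5.42
(9) = -2.44
(10) = 8.44
(11) = -8.83
(12) = 6.76
(13) = -3.60
(14) = -8.16
(15) = -19.49
(16) = -1.74
(17) = 90.00
(18) = -21.00
(19) = 162.00
(20) = 27.00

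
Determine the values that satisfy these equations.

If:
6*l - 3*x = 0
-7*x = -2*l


Then:
l = 0
x = 0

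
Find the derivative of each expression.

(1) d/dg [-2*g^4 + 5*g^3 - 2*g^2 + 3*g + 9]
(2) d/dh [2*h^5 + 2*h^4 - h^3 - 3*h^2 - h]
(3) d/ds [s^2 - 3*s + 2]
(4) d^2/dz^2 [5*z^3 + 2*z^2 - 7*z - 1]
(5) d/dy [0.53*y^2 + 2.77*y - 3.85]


(1) = -8*g^3 + 15*g^2 - 4*g + 3
(2) = 10*h^4 + 8*h^3 - 3*h^2 - 6*h - 1
(3) = 2*s - 3
(4) = 30*z + 4
(5) = 1.06*y + 2.77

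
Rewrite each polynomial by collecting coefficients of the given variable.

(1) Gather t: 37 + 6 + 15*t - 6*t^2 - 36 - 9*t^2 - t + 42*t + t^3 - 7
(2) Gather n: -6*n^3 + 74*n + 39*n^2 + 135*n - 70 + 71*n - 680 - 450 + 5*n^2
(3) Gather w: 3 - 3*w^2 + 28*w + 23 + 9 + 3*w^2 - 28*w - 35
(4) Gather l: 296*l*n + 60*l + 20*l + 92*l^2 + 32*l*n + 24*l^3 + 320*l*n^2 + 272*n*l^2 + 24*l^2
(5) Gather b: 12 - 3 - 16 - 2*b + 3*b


(1) = t^3 - 15*t^2 + 56*t
(2) = -6*n^3 + 44*n^2 + 280*n - 1200
(3) = 0
(4) = 24*l^3 + l^2*(272*n + 116) + l*(320*n^2 + 328*n + 80)
(5) = b - 7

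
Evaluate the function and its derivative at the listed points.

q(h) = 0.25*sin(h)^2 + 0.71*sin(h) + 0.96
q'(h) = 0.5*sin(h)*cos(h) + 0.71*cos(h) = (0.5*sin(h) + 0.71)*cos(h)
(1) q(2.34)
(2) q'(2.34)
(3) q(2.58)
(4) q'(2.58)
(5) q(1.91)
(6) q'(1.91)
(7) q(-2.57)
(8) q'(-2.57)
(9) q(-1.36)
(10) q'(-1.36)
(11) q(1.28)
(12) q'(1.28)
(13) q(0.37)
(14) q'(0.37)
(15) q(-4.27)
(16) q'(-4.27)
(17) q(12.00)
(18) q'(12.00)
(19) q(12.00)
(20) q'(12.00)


(1) = 1.60
(2) = -0.74
(3) = 1.41
(4) = -0.83
(5) = 1.85
(6) = -0.39
(7) = 0.65
(8) = -0.37
(9) = 0.50
(10) = 0.05
(11) = 1.87
(12) = 0.34
(13) = 1.25
(14) = 0.83
(15) = 1.81
(16) = -0.50
(17) = 0.65
(18) = 0.37
(19) = 0.65
(20) = 0.37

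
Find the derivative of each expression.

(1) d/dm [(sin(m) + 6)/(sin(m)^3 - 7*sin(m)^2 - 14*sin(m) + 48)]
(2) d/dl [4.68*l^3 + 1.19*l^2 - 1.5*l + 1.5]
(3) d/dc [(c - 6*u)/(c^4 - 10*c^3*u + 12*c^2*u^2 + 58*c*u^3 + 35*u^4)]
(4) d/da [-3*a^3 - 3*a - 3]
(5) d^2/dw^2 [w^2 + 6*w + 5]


(1) = (-2*sin(m)^3 - 11*sin(m)^2 + 84*sin(m) + 132)*cos(m)/(sin(m)^3 - 7*sin(m)^2 - 14*sin(m) + 48)^2
(2) = 14.04*l^2 + 2.38*l - 1.5
(3) = (-3*c^3 + 47*c^2*u - 239*c*u^2 + 383*u^3)/(c^7 - 21*c^6*u + 145*c^5*u^2 - 269*c^4*u^3 - 677*c^3*u^4 + 1369*c^2*u^5 + 2835*c*u^6 + 1225*u^7)
(4) = -9*a^2 - 3
(5) = 2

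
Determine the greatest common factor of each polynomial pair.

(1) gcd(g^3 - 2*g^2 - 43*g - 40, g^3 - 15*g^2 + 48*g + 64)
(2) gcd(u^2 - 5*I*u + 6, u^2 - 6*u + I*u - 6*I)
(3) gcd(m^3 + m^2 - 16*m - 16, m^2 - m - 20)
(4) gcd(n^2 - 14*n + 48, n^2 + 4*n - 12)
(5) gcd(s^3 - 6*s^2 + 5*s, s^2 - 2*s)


(1) = gcd((g - 8)*(g + 1)*(g + 5), (g - 8)^2*(g + 1)) = g^2 - 7*g - 8
(2) = gcd((u - 6*I)*(u + I), (u - 6)*(u + I)) = u + I
(3) = m + 4
(4) = 1
(5) = s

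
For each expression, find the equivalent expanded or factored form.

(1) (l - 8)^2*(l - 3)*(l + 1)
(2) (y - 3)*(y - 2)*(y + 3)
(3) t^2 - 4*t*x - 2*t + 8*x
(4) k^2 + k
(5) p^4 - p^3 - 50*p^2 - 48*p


(1) = l^4 - 18*l^3 + 93*l^2 - 80*l - 192
(2) = y^3 - 2*y^2 - 9*y + 18
(3) = (t - 2)*(t - 4*x)
(4) = k*(k + 1)
(5) = p*(p - 8)*(p + 1)*(p + 6)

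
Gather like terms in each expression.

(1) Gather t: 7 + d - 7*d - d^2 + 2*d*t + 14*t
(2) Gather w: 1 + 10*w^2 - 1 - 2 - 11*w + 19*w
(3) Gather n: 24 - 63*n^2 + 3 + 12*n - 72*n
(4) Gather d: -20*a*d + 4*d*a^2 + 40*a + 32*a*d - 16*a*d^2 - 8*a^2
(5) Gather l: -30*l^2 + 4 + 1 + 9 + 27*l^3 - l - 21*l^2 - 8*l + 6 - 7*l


(1) = -d^2 - 6*d + t*(2*d + 14) + 7
(2) = 10*w^2 + 8*w - 2
(3) = -63*n^2 - 60*n + 27
(4) = -8*a^2 - 16*a*d^2 + 40*a + d*(4*a^2 + 12*a)
(5) = 27*l^3 - 51*l^2 - 16*l + 20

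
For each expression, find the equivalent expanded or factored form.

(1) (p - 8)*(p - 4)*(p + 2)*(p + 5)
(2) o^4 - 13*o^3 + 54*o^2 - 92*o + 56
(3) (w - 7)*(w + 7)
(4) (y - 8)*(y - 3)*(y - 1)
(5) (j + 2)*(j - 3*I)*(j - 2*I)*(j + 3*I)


(1) = p^4 - 5*p^3 - 42*p^2 + 104*p + 320
(2) = (o - 7)*(o - 2)^3
(3) = w^2 - 49
(4) = y^3 - 12*y^2 + 35*y - 24
(5) = j^4 + 2*j^3 - 2*I*j^3 + 9*j^2 - 4*I*j^2 + 18*j - 18*I*j - 36*I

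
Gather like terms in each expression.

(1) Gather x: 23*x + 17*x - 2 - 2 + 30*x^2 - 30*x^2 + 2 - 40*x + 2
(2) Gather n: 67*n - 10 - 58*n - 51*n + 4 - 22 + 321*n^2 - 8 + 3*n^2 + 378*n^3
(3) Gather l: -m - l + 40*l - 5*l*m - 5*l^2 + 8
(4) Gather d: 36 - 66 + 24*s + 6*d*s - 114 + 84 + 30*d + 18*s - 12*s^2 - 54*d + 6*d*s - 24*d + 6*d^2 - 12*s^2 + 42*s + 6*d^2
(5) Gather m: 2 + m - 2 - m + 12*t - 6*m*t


(1) = 0
(2) = 378*n^3 + 324*n^2 - 42*n - 36
(3) = -5*l^2 + l*(39 - 5*m) - m + 8
(4) = 12*d^2 + d*(12*s - 48) - 24*s^2 + 84*s - 60
(5) = -6*m*t + 12*t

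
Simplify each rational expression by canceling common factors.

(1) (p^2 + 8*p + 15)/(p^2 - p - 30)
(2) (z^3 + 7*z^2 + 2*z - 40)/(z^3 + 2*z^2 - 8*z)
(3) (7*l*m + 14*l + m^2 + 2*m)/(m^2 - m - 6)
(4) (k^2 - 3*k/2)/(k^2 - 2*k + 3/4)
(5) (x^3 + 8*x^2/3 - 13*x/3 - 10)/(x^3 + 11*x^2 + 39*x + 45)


(1) = (p + 3)/(p - 6)
(2) = (z + 5)/z
(3) = (7*l + m)/(m - 3)
(4) = 2*k/(2*k - 1)
(5) = (3*x^2 - x - 10)/(3*x^2 + 24*x + 45)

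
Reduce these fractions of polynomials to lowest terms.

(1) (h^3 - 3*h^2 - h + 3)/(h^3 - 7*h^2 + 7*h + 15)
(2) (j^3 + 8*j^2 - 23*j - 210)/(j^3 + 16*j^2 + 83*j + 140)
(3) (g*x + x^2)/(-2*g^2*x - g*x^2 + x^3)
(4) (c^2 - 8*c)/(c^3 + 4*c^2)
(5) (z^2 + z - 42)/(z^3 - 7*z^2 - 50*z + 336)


(1) = (h - 1)/(h - 5)
(2) = (j^2 + j - 30)/(j^2 + 9*j + 20)
(3) = 1/(-2*g + x)
(4) = (c - 8)/(c^2 + 4*c)
(5) = 1/(z - 8)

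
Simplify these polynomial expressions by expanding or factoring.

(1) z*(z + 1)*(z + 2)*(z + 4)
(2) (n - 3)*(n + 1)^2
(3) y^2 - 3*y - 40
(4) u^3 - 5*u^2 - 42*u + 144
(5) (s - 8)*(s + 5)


(1) = z^4 + 7*z^3 + 14*z^2 + 8*z
(2) = n^3 - n^2 - 5*n - 3
(3) = (y - 8)*(y + 5)
(4) = (u - 8)*(u - 3)*(u + 6)
(5) = s^2 - 3*s - 40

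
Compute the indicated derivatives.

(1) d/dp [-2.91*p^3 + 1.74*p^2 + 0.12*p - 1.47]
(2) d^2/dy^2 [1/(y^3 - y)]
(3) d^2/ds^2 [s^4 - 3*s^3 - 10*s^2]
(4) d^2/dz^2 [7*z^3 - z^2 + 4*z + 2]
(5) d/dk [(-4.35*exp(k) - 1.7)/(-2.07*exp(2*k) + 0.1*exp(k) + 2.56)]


(1) = -8.73*p^2 + 3.48*p + 0.12
(2) = (12*y^4 - 6*y^2 + 2)/(y^9 - 3*y^7 + 3*y^5 - y^3)
(3) = 12*s^2 - 18*s - 20
(4) = 42*z - 2
(5) = (-(4.14*exp(k) - 0.1)*(4.35*exp(k) + 1.7) + 9.0045*exp(2*k) - 0.435*exp(k) - 11.136)*exp(k)/(-2.07*exp(2*k) + 0.1*exp(k) + 2.56)^2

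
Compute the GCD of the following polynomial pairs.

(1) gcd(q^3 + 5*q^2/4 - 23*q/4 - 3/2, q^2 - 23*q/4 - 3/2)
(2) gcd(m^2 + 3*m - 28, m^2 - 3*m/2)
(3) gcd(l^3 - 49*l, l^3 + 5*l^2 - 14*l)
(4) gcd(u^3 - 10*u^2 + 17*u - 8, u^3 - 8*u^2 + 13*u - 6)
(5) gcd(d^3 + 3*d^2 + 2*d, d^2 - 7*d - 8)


(1) = q + 1/4
(2) = gcd((m - 4)*(m + 7), m*(m - 3/2)) = 1
(3) = l^2 + 7*l
(4) = gcd((u - 8)*(u - 1)^2, (u - 6)*(u - 1)^2) = u^2 - 2*u + 1
(5) = gcd(d*(d + 1)*(d + 2), (d - 8)*(d + 1)) = d + 1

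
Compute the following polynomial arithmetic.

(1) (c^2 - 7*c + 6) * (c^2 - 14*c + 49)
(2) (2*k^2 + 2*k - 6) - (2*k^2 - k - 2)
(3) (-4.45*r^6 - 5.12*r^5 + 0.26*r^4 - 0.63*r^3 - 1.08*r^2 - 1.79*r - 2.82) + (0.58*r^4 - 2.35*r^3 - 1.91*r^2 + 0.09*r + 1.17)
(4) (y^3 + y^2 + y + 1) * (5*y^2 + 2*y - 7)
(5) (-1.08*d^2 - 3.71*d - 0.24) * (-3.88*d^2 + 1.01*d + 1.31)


(1) = c^4 - 21*c^3 + 153*c^2 - 427*c + 294
(2) = 3*k - 4
(3) = -4.45*r^6 - 5.12*r^5 + 0.84*r^4 - 2.98*r^3 - 2.99*r^2 - 1.7*r - 1.65
(4) = 5*y^5 + 7*y^4 - 5*y - 7
(5) = 4.1904*d^4 + 13.304*d^3 - 4.2307*d^2 - 5.1025*d - 0.3144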